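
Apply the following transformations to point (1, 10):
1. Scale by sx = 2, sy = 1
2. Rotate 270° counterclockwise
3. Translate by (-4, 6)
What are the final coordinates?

Step 1: Scale → (2, 10)
Step 2: Rotate 270° → (10, -2)
Step 3: Translate → (6, 4)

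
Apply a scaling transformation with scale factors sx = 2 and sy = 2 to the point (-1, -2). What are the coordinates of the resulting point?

Scaling matrix:
[[2, 0], [0, 2]]
Result: (-1 × 2, -2 × 2) = (-2, -4)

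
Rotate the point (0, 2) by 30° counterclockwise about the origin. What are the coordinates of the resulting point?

Rotation matrix for 30°: [[cos 30°, -sin 30°], [sin 30°, cos 30°]] ≈ [[0.866025, -0.500000], [0.500000, 0.866025]]
[[0.866025, -0.500000], [0.500000, 0.866025]] × [0, 2]ᵀ ≈ [-1, 1.7321]ᵀ
Result: (-1, 1.7321)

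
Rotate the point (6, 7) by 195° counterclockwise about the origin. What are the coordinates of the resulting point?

Rotation matrix for 195°: [[cos 195°, -sin 195°], [sin 195°, cos 195°]] ≈ [[-0.965926, 0.258819], [-0.258819, -0.965926]]
[[-0.965926, 0.258819], [-0.258819, -0.965926]] × [6, 7]ᵀ ≈ [-3.9838, -8.3144]ᵀ
Result: (-3.9838, -8.3144)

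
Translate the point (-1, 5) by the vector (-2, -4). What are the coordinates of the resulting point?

Translation by (-2, -4) (homogeneous matrix [[1, 0, -2], [0, 1, -4], [0, 0, 1]]):
x' = -1 + -2 = -3
y' = 5 + -4 = 1
Result: (-3, 1)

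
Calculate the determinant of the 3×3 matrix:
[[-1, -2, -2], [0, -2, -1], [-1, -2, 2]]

Expansion along first row:
det = -1·det([[-2,-1],[-2,2]]) - -2·det([[0,-1],[-1,2]]) + -2·det([[0,-2],[-1,-2]])
    = -1·(-2·2 - -1·-2) - -2·(0·2 - -1·-1) + -2·(0·-2 - -2·-1)
    = -1·-6 - -2·-1 + -2·-2
    = 6 + -2 + 4 = 8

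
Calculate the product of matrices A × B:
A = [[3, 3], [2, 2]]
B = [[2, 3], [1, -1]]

Matrix multiplication:
C[0][0] = 3×2 + 3×1 = 9
C[0][1] = 3×3 + 3×-1 = 6
C[1][0] = 2×2 + 2×1 = 6
C[1][1] = 2×3 + 2×-1 = 4
Result: [[9, 6], [6, 4]]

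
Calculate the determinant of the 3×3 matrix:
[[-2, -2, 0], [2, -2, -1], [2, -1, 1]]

Expansion along first row:
det = -2·det([[-2,-1],[-1,1]]) - -2·det([[2,-1],[2,1]]) + 0·det([[2,-2],[2,-1]])
    = -2·(-2·1 - -1·-1) - -2·(2·1 - -1·2) + 0·(2·-1 - -2·2)
    = -2·-3 - -2·4 + 0·2
    = 6 + 8 + 0 = 14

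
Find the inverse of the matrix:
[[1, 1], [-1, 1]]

For [[a,b],[c,d]], inverse = (1/det)·[[d,-b],[-c,a]]
det = (1)(1) - (1)(-1) = 1 - -1 = 2
Inverse = (1/2)·[[1, -1], [1, 1]]
= [[1/2, -1/2], [1/2, 1/2]]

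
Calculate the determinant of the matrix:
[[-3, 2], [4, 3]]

For a 2×2 matrix [[a, b], [c, d]], det = ad - bc
det = (-3)(3) - (2)(4) = -9 - 8 = -17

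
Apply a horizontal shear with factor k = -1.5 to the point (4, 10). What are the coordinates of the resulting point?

Shear matrix for horizontal shear with factor k = -1.5:
[[1, -1.50], [0, 1]]
Result: (4, 10) → (-11, 10)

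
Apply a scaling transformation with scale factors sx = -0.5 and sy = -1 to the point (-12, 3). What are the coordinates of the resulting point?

Scaling matrix:
[[-0.50, 0], [0, -1]]
Result: (-12 × -0.5, 3 × -1) = (6, -3)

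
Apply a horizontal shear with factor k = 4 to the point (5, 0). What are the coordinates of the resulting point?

Shear matrix for horizontal shear with factor k = 4:
[[1, 4], [0, 1]]
Result: (5, 0) → (5, 0)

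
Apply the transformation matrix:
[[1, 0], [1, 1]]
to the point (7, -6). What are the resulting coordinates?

Matrix multiplication:
[[1, 0], [1, 1]] × [7, -6]ᵀ
= [(1)(7) + (0)(-6), (1)(7) + (1)(-6)]ᵀ
= [7, 1]ᵀ
Result: (7, 1)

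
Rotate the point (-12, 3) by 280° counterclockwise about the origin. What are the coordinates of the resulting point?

Rotation matrix for 280°: [[cos 280°, -sin 280°], [sin 280°, cos 280°]] ≈ [[0.173648, 0.984808], [-0.984808, 0.173648]]
[[0.173648, 0.984808], [-0.984808, 0.173648]] × [-12, 3]ᵀ ≈ [0.8706, 12.3386]ᵀ
Result: (0.8706, 12.3386)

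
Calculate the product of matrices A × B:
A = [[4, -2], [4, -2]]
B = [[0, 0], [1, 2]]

Matrix multiplication:
C[0][0] = 4×0 + -2×1 = -2
C[0][1] = 4×0 + -2×2 = -4
C[1][0] = 4×0 + -2×1 = -2
C[1][1] = 4×0 + -2×2 = -4
Result: [[-2, -4], [-2, -4]]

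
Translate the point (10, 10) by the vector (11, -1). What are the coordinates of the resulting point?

Translation by (11, -1) (homogeneous matrix [[1, 0, 11], [0, 1, -1], [0, 0, 1]]):
x' = 10 + 11 = 21
y' = 10 + -1 = 9
Result: (21, 9)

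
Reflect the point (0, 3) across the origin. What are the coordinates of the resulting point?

Reflection across origin: (0, 3) → (0, -3)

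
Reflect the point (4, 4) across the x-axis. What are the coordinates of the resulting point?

Reflection across x-axis: (4, 4) → (4, -4)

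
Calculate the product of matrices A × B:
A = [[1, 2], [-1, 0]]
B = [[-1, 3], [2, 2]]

Matrix multiplication:
C[0][0] = 1×-1 + 2×2 = 3
C[0][1] = 1×3 + 2×2 = 7
C[1][0] = -1×-1 + 0×2 = 1
C[1][1] = -1×3 + 0×2 = -3
Result: [[3, 7], [1, -3]]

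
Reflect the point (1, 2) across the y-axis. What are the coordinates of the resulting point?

Reflection across y-axis: (1, 2) → (-1, 2)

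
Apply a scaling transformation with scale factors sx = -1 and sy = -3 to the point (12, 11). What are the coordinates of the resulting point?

Scaling matrix:
[[-1, 0], [0, -3]]
Result: (12 × -1, 11 × -3) = (-12, -33)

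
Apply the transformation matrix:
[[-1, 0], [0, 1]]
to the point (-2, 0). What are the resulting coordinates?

Matrix multiplication:
[[-1, 0], [0, 1]] × [-2, 0]ᵀ
= [(-1)(-2) + (0)(0), (0)(-2) + (1)(0)]ᵀ
= [2, 0]ᵀ
Result: (2, 0)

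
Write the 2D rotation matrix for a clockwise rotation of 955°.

Rotation matrix formula: [[cos θ, -sin θ], [sin θ, cos θ]]
A clockwise rotation by 955° is equivalent to a counterclockwise rotation by -955°.
For θ = -955°:
cos(-955°) = -0.5736
sin(-955°) = 0.8192
Result: [[-0.5736, -0.8192], [0.8192, -0.5736]]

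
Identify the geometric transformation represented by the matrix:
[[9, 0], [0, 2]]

This matrix represents: non-uniform scaling by sx = 9, sy = 2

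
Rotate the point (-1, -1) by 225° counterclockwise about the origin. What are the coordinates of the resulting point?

Rotation matrix for 225°: [[cos 225°, -sin 225°], [sin 225°, cos 225°]] ≈ [[-0.707107, 0.707107], [-0.707107, -0.707107]]
[[-0.707107, 0.707107], [-0.707107, -0.707107]] × [-1, -1]ᵀ ≈ [0, 1.4142]ᵀ
Result: (0, 1.4142)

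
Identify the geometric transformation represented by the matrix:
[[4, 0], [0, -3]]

This matrix represents: non-uniform scaling by sx = 4, sy = -3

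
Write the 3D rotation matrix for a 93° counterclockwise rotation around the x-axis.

Rotation matrix for counterclockwise 93° around x-axis:
cos(93°) = -0.0523, sin(93°) = 0.9986
Result: [[1, 0, 0], [0, -0.0523, -0.9986], [0, 0.9986, -0.0523]]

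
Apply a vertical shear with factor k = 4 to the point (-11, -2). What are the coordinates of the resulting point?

Shear matrix for vertical shear with factor k = 4:
[[1, 0], [4, 1]]
Result: (-11, -2) → (-11, -46)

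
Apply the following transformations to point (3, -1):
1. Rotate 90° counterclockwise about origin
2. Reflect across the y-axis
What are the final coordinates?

Step 1: Rotate 90° → (1, 3)
Step 2: Reflect across y-axis → (-1, 3)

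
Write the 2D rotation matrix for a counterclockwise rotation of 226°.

Rotation matrix formula: [[cos θ, -sin θ], [sin θ, cos θ]]
For θ = 226°:
cos(226°) = -0.6947
sin(226°) = -0.7193
Result: [[-0.6947, 0.7193], [-0.7193, -0.6947]]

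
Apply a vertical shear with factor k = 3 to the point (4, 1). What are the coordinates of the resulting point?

Shear matrix for vertical shear with factor k = 3:
[[1, 0], [3, 1]]
Result: (4, 1) → (4, 13)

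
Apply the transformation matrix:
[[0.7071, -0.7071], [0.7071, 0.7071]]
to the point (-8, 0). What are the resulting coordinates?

Matrix multiplication:
[[0.7071, -0.7071], [0.7071, 0.7071]] × [-8, 0]ᵀ
= [(0.7071)(-8) + (-0.7071)(0), (0.7071)(-8) + (0.7071)(0)]ᵀ
= [-5.6568, -5.6568]ᵀ
Result: (-5.6568, -5.6568)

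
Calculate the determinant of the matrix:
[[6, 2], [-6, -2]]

For a 2×2 matrix [[a, b], [c, d]], det = ad - bc
det = (6)(-2) - (2)(-6) = -12 - -12 = 0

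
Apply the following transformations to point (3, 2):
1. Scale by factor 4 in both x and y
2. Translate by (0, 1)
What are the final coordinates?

Step 1: Scale (3, 2) by 4 → (12, 8)
Step 2: Translate by (0, 1) → (12, 9)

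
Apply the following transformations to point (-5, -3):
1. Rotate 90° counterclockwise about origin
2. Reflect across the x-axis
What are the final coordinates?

Step 1: Rotate 90° → (3, -5)
Step 2: Reflect across x-axis → (3, 5)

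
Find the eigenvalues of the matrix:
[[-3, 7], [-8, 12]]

Characteristic equation: det(A - λI) = 0
λ² - (trace)λ + (det) = 0
trace = -3 + 12 = 9, det = (-3)(12) - (7)(-8) = 20
λ² - (9)λ + (20) = 0
λ = (9 ± √((9)² - 4·(20))) / 2 = (9 ± √1) / 2
Solving: λ = 4, 5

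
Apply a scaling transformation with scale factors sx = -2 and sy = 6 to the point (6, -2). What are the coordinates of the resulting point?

Scaling matrix:
[[-2, 0], [0, 6]]
Result: (6 × -2, -2 × 6) = (-12, -12)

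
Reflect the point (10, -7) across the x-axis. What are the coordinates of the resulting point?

Reflection across x-axis: (10, -7) → (10, 7)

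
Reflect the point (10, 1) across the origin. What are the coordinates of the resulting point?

Reflection across origin: (10, 1) → (-10, -1)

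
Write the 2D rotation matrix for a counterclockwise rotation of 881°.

Rotation matrix formula: [[cos θ, -sin θ], [sin θ, cos θ]]
For θ = 881°:
cos(881°) = -0.9455
sin(881°) = 0.3256
Result: [[-0.9455, -0.3256], [0.3256, -0.9455]]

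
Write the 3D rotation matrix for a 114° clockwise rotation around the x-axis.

Rotation matrix for clockwise 114° around x-axis:
A clockwise rotation by 114° is a counterclockwise rotation by -114°.
cos(-114°) = -0.4067, sin(-114°) = -0.9135
Result: [[1, 0, 0], [0, -0.4067, 0.9135], [0, -0.9135, -0.4067]]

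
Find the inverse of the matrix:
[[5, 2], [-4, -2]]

For [[a,b],[c,d]], inverse = (1/det)·[[d,-b],[-c,a]]
det = (5)(-2) - (2)(-4) = -10 - -8 = -2
Inverse = (1/-2)·[[-2, -2], [4, 5]]
= [[1, 1], [-2, -5/2]]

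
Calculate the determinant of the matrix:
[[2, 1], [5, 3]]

For a 2×2 matrix [[a, b], [c, d]], det = ad - bc
det = (2)(3) - (1)(5) = 6 - 5 = 1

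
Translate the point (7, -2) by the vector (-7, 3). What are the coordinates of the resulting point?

Translation by (-7, 3) (homogeneous matrix [[1, 0, -7], [0, 1, 3], [0, 0, 1]]):
x' = 7 + -7 = 0
y' = -2 + 3 = 1
Result: (0, 1)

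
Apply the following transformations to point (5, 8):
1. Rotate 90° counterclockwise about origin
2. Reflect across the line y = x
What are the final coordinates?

Step 1: Rotate 90° → (-8, 5)
Step 2: Reflect across line y = x → (5, -8)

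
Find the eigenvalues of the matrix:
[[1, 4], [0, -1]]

Characteristic equation: det(A - λI) = 0
λ² - (trace)λ + (det) = 0
trace = 1 + -1 = 0, det = (1)(-1) - (4)(0) = -1
λ² - (0)λ + (-1) = 0
λ = (0 ± √((0)² - 4·(-1))) / 2 = (0 ± √4) / 2
Solving: λ = -1, 1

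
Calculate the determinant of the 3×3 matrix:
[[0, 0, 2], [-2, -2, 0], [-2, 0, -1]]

Expansion along first row:
det = 0·det([[-2,0],[0,-1]]) - 0·det([[-2,0],[-2,-1]]) + 2·det([[-2,-2],[-2,0]])
    = 0·(-2·-1 - 0·0) - 0·(-2·-1 - 0·-2) + 2·(-2·0 - -2·-2)
    = 0·2 - 0·2 + 2·-4
    = 0 + 0 + -8 = -8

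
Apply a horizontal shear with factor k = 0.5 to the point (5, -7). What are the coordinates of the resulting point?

Shear matrix for horizontal shear with factor k = 0.5:
[[1, 0.50], [0, 1]]
Result: (5, -7) → (1.5, -7)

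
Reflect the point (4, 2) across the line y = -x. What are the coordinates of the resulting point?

Reflection across line y = -x: (4, 2) → (-2, -4)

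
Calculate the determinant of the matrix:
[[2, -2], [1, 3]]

For a 2×2 matrix [[a, b], [c, d]], det = ad - bc
det = (2)(3) - (-2)(1) = 6 - -2 = 8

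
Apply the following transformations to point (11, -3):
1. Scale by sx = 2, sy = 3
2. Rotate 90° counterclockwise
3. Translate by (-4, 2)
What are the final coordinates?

Step 1: Scale → (22, -9)
Step 2: Rotate 90° → (9, 22)
Step 3: Translate → (5, 24)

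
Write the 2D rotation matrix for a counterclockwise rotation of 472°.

Rotation matrix formula: [[cos θ, -sin θ], [sin θ, cos θ]]
For θ = 472°:
cos(472°) = -0.3746
sin(472°) = 0.9272
Result: [[-0.3746, -0.9272], [0.9272, -0.3746]]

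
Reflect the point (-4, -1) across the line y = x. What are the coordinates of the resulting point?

Reflection across line y = x: (-4, -1) → (-1, -4)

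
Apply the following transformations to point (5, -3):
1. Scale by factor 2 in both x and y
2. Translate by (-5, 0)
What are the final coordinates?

Step 1: Scale (5, -3) by 2 → (10, -6)
Step 2: Translate by (-5, 0) → (5, -6)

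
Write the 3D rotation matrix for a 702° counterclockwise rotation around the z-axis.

Rotation matrix for counterclockwise 702° around z-axis:
cos(702°) = 0.9511, sin(702°) = -0.3090
Result: [[0.9511, 0.3090, 0], [-0.3090, 0.9511, 0], [0, 0, 1]]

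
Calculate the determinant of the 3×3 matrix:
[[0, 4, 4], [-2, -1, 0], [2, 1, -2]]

Expansion along first row:
det = 0·det([[-1,0],[1,-2]]) - 4·det([[-2,0],[2,-2]]) + 4·det([[-2,-1],[2,1]])
    = 0·(-1·-2 - 0·1) - 4·(-2·-2 - 0·2) + 4·(-2·1 - -1·2)
    = 0·2 - 4·4 + 4·0
    = 0 + -16 + 0 = -16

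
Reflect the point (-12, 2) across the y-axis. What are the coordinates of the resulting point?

Reflection across y-axis: (-12, 2) → (12, 2)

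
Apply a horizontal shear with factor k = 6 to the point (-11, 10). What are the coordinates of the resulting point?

Shear matrix for horizontal shear with factor k = 6:
[[1, 6], [0, 1]]
Result: (-11, 10) → (49, 10)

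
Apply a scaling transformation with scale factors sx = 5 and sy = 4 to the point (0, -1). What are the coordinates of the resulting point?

Scaling matrix:
[[5, 0], [0, 4]]
Result: (0 × 5, -1 × 4) = (0, -4)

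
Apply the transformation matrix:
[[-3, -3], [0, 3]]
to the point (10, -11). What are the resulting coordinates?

Matrix multiplication:
[[-3, -3], [0, 3]] × [10, -11]ᵀ
= [(-3)(10) + (-3)(-11), (0)(10) + (3)(-11)]ᵀ
= [3, -33]ᵀ
Result: (3, -33)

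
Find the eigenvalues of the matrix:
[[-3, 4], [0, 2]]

Characteristic equation: det(A - λI) = 0
λ² - (trace)λ + (det) = 0
trace = -3 + 2 = -1, det = (-3)(2) - (4)(0) = -6
λ² - (-1)λ + (-6) = 0
λ = (-1 ± √((-1)² - 4·(-6))) / 2 = (-1 ± √25) / 2
Solving: λ = -3, 2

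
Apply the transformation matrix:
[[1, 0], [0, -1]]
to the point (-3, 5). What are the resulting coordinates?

Matrix multiplication:
[[1, 0], [0, -1]] × [-3, 5]ᵀ
= [(1)(-3) + (0)(5), (0)(-3) + (-1)(5)]ᵀ
= [-3, -5]ᵀ
Result: (-3, -5)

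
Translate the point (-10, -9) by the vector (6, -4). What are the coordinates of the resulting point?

Translation by (6, -4) (homogeneous matrix [[1, 0, 6], [0, 1, -4], [0, 0, 1]]):
x' = -10 + 6 = -4
y' = -9 + -4 = -13
Result: (-4, -13)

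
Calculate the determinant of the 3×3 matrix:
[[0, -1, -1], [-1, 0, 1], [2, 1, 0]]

Expansion along first row:
det = 0·det([[0,1],[1,0]]) - -1·det([[-1,1],[2,0]]) + -1·det([[-1,0],[2,1]])
    = 0·(0·0 - 1·1) - -1·(-1·0 - 1·2) + -1·(-1·1 - 0·2)
    = 0·-1 - -1·-2 + -1·-1
    = 0 + -2 + 1 = -1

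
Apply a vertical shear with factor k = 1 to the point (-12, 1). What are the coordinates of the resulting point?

Shear matrix for vertical shear with factor k = 1:
[[1, 0], [1, 1]]
Result: (-12, 1) → (-12, -11)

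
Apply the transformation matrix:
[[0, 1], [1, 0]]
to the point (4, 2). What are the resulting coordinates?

Matrix multiplication:
[[0, 1], [1, 0]] × [4, 2]ᵀ
= [(0)(4) + (1)(2), (1)(4) + (0)(2)]ᵀ
= [2, 4]ᵀ
Result: (2, 4)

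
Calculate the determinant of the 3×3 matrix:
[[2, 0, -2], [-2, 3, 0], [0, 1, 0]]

Expansion along first row:
det = 2·det([[3,0],[1,0]]) - 0·det([[-2,0],[0,0]]) + -2·det([[-2,3],[0,1]])
    = 2·(3·0 - 0·1) - 0·(-2·0 - 0·0) + -2·(-2·1 - 3·0)
    = 2·0 - 0·0 + -2·-2
    = 0 + 0 + 4 = 4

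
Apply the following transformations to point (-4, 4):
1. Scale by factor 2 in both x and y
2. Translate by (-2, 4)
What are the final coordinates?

Step 1: Scale (-4, 4) by 2 → (-8, 8)
Step 2: Translate by (-2, 4) → (-10, 12)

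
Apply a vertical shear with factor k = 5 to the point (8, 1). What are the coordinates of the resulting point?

Shear matrix for vertical shear with factor k = 5:
[[1, 0], [5, 1]]
Result: (8, 1) → (8, 41)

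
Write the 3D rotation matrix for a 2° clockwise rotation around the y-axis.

Rotation matrix for clockwise 2° around y-axis:
A clockwise rotation by 2° is a counterclockwise rotation by -2°.
cos(-2°) = 0.9994, sin(-2°) = -0.0349
Result: [[0.9994, 0, -0.0349], [0, 1, 0], [0.0349, 0, 0.9994]]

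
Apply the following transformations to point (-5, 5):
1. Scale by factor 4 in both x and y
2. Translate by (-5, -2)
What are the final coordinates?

Step 1: Scale (-5, 5) by 4 → (-20, 20)
Step 2: Translate by (-5, -2) → (-25, 18)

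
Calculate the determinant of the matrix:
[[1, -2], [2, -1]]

For a 2×2 matrix [[a, b], [c, d]], det = ad - bc
det = (1)(-1) - (-2)(2) = -1 - -4 = 3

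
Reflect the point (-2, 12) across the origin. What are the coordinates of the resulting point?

Reflection across origin: (-2, 12) → (2, -12)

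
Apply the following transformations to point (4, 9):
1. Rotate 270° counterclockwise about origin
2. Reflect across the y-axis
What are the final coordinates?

Step 1: Rotate 270° → (9, -4)
Step 2: Reflect across y-axis → (-9, -4)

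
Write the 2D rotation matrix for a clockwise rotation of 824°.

Rotation matrix formula: [[cos θ, -sin θ], [sin θ, cos θ]]
A clockwise rotation by 824° is equivalent to a counterclockwise rotation by -824°.
For θ = -824°:
cos(-824°) = -0.2419
sin(-824°) = -0.9703
Result: [[-0.2419, 0.9703], [-0.9703, -0.2419]]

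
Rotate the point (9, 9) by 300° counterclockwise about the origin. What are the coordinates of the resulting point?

Rotation matrix for 300°: [[cos 300°, -sin 300°], [sin 300°, cos 300°]] ≈ [[0.500000, 0.866025], [-0.866025, 0.500000]]
[[0.500000, 0.866025], [-0.866025, 0.500000]] × [9, 9]ᵀ ≈ [12.2942, -3.2942]ᵀ
Result: (12.2942, -3.2942)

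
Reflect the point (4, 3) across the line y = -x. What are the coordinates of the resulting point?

Reflection across line y = -x: (4, 3) → (-3, -4)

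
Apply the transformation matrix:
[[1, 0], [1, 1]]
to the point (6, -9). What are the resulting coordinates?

Matrix multiplication:
[[1, 0], [1, 1]] × [6, -9]ᵀ
= [(1)(6) + (0)(-9), (1)(6) + (1)(-9)]ᵀ
= [6, -3]ᵀ
Result: (6, -3)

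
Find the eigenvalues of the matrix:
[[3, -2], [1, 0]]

Characteristic equation: det(A - λI) = 0
λ² - (trace)λ + (det) = 0
trace = 3 + 0 = 3, det = (3)(0) - (-2)(1) = 2
λ² - (3)λ + (2) = 0
λ = (3 ± √((3)² - 4·(2))) / 2 = (3 ± √1) / 2
Solving: λ = 1, 2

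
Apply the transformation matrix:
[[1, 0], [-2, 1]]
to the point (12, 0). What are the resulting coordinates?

Matrix multiplication:
[[1, 0], [-2, 1]] × [12, 0]ᵀ
= [(1)(12) + (0)(0), (-2)(12) + (1)(0)]ᵀ
= [12, -24]ᵀ
Result: (12, -24)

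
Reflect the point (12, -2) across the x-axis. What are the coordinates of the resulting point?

Reflection across x-axis: (12, -2) → (12, 2)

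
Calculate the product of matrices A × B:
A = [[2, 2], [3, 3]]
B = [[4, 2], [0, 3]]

Matrix multiplication:
C[0][0] = 2×4 + 2×0 = 8
C[0][1] = 2×2 + 2×3 = 10
C[1][0] = 3×4 + 3×0 = 12
C[1][1] = 3×2 + 3×3 = 15
Result: [[8, 10], [12, 15]]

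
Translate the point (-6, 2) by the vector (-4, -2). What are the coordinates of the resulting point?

Translation by (-4, -2) (homogeneous matrix [[1, 0, -4], [0, 1, -2], [0, 0, 1]]):
x' = -6 + -4 = -10
y' = 2 + -2 = 0
Result: (-10, 0)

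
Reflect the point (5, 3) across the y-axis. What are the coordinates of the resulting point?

Reflection across y-axis: (5, 3) → (-5, 3)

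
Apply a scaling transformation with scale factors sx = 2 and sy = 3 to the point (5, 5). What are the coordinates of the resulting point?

Scaling matrix:
[[2, 0], [0, 3]]
Result: (5 × 2, 5 × 3) = (10, 15)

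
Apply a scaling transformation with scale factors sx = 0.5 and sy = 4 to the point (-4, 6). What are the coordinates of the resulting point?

Scaling matrix:
[[0.50, 0], [0, 4]]
Result: (-4 × 0.5, 6 × 4) = (-2, 24)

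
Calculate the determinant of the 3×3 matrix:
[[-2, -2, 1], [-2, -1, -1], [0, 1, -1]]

Expansion along first row:
det = -2·det([[-1,-1],[1,-1]]) - -2·det([[-2,-1],[0,-1]]) + 1·det([[-2,-1],[0,1]])
    = -2·(-1·-1 - -1·1) - -2·(-2·-1 - -1·0) + 1·(-2·1 - -1·0)
    = -2·2 - -2·2 + 1·-2
    = -4 + 4 + -2 = -2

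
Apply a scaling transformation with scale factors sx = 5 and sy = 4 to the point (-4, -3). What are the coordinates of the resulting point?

Scaling matrix:
[[5, 0], [0, 4]]
Result: (-4 × 5, -3 × 4) = (-20, -12)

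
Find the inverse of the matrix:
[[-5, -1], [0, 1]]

For [[a,b],[c,d]], inverse = (1/det)·[[d,-b],[-c,a]]
det = (-5)(1) - (-1)(0) = -5 - 0 = -5
Inverse = (1/-5)·[[1, 1], [0, -5]]
= [[-1/5, -1/5], [0, 1]]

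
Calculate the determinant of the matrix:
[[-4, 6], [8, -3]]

For a 2×2 matrix [[a, b], [c, d]], det = ad - bc
det = (-4)(-3) - (6)(8) = 12 - 48 = -36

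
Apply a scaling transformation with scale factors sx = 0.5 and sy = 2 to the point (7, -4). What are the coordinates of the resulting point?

Scaling matrix:
[[0.50, 0], [0, 2]]
Result: (7 × 0.5, -4 × 2) = (3.5, -8)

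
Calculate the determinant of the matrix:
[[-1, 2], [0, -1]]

For a 2×2 matrix [[a, b], [c, d]], det = ad - bc
det = (-1)(-1) - (2)(0) = 1 - 0 = 1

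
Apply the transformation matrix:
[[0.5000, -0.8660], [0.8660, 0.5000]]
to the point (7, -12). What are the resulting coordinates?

Matrix multiplication:
[[0.5000, -0.8660], [0.8660, 0.5000]] × [7, -12]ᵀ
= [(0.5000)(7) + (-0.8660)(-12), (0.8660)(7) + (0.5000)(-12)]ᵀ
= [13.8920, 0.0620]ᵀ
Result: (13.8920, 0.0620)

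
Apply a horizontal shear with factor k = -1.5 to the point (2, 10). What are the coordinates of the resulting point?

Shear matrix for horizontal shear with factor k = -1.5:
[[1, -1.50], [0, 1]]
Result: (2, 10) → (-13, 10)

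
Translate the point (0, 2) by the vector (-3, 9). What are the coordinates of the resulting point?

Translation by (-3, 9) (homogeneous matrix [[1, 0, -3], [0, 1, 9], [0, 0, 1]]):
x' = 0 + -3 = -3
y' = 2 + 9 = 11
Result: (-3, 11)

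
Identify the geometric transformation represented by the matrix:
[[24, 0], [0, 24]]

This matrix represents: uniform scaling by factor 24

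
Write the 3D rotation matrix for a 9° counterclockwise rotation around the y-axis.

Rotation matrix for counterclockwise 9° around y-axis:
cos(9°) = 0.9877, sin(9°) = 0.1564
Result: [[0.9877, 0, 0.1564], [0, 1, 0], [-0.1564, 0, 0.9877]]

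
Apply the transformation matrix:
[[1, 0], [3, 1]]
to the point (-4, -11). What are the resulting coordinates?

Matrix multiplication:
[[1, 0], [3, 1]] × [-4, -11]ᵀ
= [(1)(-4) + (0)(-11), (3)(-4) + (1)(-11)]ᵀ
= [-4, -23]ᵀ
Result: (-4, -23)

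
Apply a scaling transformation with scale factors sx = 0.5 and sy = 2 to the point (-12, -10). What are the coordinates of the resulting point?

Scaling matrix:
[[0.50, 0], [0, 2]]
Result: (-12 × 0.5, -10 × 2) = (-6, -20)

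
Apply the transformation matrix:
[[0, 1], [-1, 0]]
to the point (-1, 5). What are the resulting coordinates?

Matrix multiplication:
[[0, 1], [-1, 0]] × [-1, 5]ᵀ
= [(0)(-1) + (1)(5), (-1)(-1) + (0)(5)]ᵀ
= [5, 1]ᵀ
Result: (5, 1)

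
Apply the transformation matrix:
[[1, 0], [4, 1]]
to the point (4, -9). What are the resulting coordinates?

Matrix multiplication:
[[1, 0], [4, 1]] × [4, -9]ᵀ
= [(1)(4) + (0)(-9), (4)(4) + (1)(-9)]ᵀ
= [4, 7]ᵀ
Result: (4, 7)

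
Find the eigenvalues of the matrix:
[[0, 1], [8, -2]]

Characteristic equation: det(A - λI) = 0
λ² - (trace)λ + (det) = 0
trace = 0 + -2 = -2, det = (0)(-2) - (1)(8) = -8
λ² - (-2)λ + (-8) = 0
λ = (-2 ± √((-2)² - 4·(-8))) / 2 = (-2 ± √36) / 2
Solving: λ = -4, 2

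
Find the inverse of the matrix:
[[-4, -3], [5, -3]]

For [[a,b],[c,d]], inverse = (1/det)·[[d,-b],[-c,a]]
det = (-4)(-3) - (-3)(5) = 12 - -15 = 27
Inverse = (1/27)·[[-3, 3], [-5, -4]]
= [[-1/9, 1/9], [-5/27, -4/27]]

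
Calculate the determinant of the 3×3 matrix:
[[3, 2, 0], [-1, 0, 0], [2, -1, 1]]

Expansion along first row:
det = 3·det([[0,0],[-1,1]]) - 2·det([[-1,0],[2,1]]) + 0·det([[-1,0],[2,-1]])
    = 3·(0·1 - 0·-1) - 2·(-1·1 - 0·2) + 0·(-1·-1 - 0·2)
    = 3·0 - 2·-1 + 0·1
    = 0 + 2 + 0 = 2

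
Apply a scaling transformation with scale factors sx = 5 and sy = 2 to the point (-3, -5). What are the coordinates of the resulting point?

Scaling matrix:
[[5, 0], [0, 2]]
Result: (-3 × 5, -5 × 2) = (-15, -10)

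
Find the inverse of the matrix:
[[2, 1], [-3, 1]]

For [[a,b],[c,d]], inverse = (1/det)·[[d,-b],[-c,a]]
det = (2)(1) - (1)(-3) = 2 - -3 = 5
Inverse = (1/5)·[[1, -1], [3, 2]]
= [[1/5, -1/5], [3/5, 2/5]]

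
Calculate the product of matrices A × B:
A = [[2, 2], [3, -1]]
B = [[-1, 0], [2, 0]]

Matrix multiplication:
C[0][0] = 2×-1 + 2×2 = 2
C[0][1] = 2×0 + 2×0 = 0
C[1][0] = 3×-1 + -1×2 = -5
C[1][1] = 3×0 + -1×0 = 0
Result: [[2, 0], [-5, 0]]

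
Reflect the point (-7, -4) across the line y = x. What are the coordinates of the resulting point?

Reflection across line y = x: (-7, -4) → (-4, -7)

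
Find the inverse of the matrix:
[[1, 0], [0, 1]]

For [[a,b],[c,d]], inverse = (1/det)·[[d,-b],[-c,a]]
det = (1)(1) - (0)(0) = 1 - 0 = 1
Inverse = [[1, 0], [0, 1]]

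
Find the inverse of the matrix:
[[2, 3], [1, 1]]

For [[a,b],[c,d]], inverse = (1/det)·[[d,-b],[-c,a]]
det = (2)(1) - (3)(1) = 2 - 3 = -1
Inverse = (1/-1)·[[1, -3], [-1, 2]]
= [[-1, 3], [1, -2]]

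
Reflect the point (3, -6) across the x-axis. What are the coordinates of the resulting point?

Reflection across x-axis: (3, -6) → (3, 6)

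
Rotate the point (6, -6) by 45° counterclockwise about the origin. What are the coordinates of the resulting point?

Rotation matrix for 45°: [[cos 45°, -sin 45°], [sin 45°, cos 45°]] ≈ [[0.707107, -0.707107], [0.707107, 0.707107]]
[[0.707107, -0.707107], [0.707107, 0.707107]] × [6, -6]ᵀ ≈ [8.4853, 0]ᵀ
Result: (8.4853, 0)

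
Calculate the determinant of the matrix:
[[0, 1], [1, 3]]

For a 2×2 matrix [[a, b], [c, d]], det = ad - bc
det = (0)(3) - (1)(1) = 0 - 1 = -1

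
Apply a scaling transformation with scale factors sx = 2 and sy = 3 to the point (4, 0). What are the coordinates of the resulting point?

Scaling matrix:
[[2, 0], [0, 3]]
Result: (4 × 2, 0 × 3) = (8, 0)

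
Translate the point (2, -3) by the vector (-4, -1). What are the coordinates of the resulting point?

Translation by (-4, -1) (homogeneous matrix [[1, 0, -4], [0, 1, -1], [0, 0, 1]]):
x' = 2 + -4 = -2
y' = -3 + -1 = -4
Result: (-2, -4)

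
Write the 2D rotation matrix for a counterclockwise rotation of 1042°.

Rotation matrix formula: [[cos θ, -sin θ], [sin θ, cos θ]]
For θ = 1042°:
cos(1042°) = 0.7880
sin(1042°) = -0.6157
Result: [[0.7880, 0.6157], [-0.6157, 0.7880]]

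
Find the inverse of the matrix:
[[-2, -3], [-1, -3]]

For [[a,b],[c,d]], inverse = (1/det)·[[d,-b],[-c,a]]
det = (-2)(-3) - (-3)(-1) = 6 - 3 = 3
Inverse = (1/3)·[[-3, 3], [1, -2]]
= [[-1, 1], [1/3, -2/3]]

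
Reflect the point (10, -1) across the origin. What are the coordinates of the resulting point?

Reflection across origin: (10, -1) → (-10, 1)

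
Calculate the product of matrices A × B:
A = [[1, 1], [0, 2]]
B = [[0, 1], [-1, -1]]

Matrix multiplication:
C[0][0] = 1×0 + 1×-1 = -1
C[0][1] = 1×1 + 1×-1 = 0
C[1][0] = 0×0 + 2×-1 = -2
C[1][1] = 0×1 + 2×-1 = -2
Result: [[-1, 0], [-2, -2]]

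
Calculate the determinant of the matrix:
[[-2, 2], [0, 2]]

For a 2×2 matrix [[a, b], [c, d]], det = ad - bc
det = (-2)(2) - (2)(0) = -4 - 0 = -4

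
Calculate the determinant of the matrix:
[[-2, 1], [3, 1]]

For a 2×2 matrix [[a, b], [c, d]], det = ad - bc
det = (-2)(1) - (1)(3) = -2 - 3 = -5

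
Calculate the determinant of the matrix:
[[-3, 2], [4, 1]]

For a 2×2 matrix [[a, b], [c, d]], det = ad - bc
det = (-3)(1) - (2)(4) = -3 - 8 = -11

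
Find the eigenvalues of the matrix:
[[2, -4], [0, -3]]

Characteristic equation: det(A - λI) = 0
λ² - (trace)λ + (det) = 0
trace = 2 + -3 = -1, det = (2)(-3) - (-4)(0) = -6
λ² - (-1)λ + (-6) = 0
λ = (-1 ± √((-1)² - 4·(-6))) / 2 = (-1 ± √25) / 2
Solving: λ = -3, 2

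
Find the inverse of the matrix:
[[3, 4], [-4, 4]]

For [[a,b],[c,d]], inverse = (1/det)·[[d,-b],[-c,a]]
det = (3)(4) - (4)(-4) = 12 - -16 = 28
Inverse = (1/28)·[[4, -4], [4, 3]]
= [[1/7, -1/7], [1/7, 3/28]]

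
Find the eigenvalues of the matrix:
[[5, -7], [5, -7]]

Characteristic equation: det(A - λI) = 0
λ² - (trace)λ + (det) = 0
trace = 5 + -7 = -2, det = (5)(-7) - (-7)(5) = 0
λ² - (-2)λ + (0) = 0
λ = (-2 ± √((-2)² - 4·(0))) / 2 = (-2 ± √4) / 2
Solving: λ = -2, 0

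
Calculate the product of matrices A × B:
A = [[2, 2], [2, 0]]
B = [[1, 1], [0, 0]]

Matrix multiplication:
C[0][0] = 2×1 + 2×0 = 2
C[0][1] = 2×1 + 2×0 = 2
C[1][0] = 2×1 + 0×0 = 2
C[1][1] = 2×1 + 0×0 = 2
Result: [[2, 2], [2, 2]]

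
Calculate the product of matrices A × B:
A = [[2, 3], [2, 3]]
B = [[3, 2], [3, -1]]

Matrix multiplication:
C[0][0] = 2×3 + 3×3 = 15
C[0][1] = 2×2 + 3×-1 = 1
C[1][0] = 2×3 + 3×3 = 15
C[1][1] = 2×2 + 3×-1 = 1
Result: [[15, 1], [15, 1]]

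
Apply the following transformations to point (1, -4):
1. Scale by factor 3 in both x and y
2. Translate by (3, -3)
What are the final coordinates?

Step 1: Scale (1, -4) by 3 → (3, -12)
Step 2: Translate by (3, -3) → (6, -15)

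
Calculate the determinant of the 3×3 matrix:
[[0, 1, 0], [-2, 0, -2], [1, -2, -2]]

Expansion along first row:
det = 0·det([[0,-2],[-2,-2]]) - 1·det([[-2,-2],[1,-2]]) + 0·det([[-2,0],[1,-2]])
    = 0·(0·-2 - -2·-2) - 1·(-2·-2 - -2·1) + 0·(-2·-2 - 0·1)
    = 0·-4 - 1·6 + 0·4
    = 0 + -6 + 0 = -6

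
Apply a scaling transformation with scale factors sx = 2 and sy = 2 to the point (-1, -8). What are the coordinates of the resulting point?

Scaling matrix:
[[2, 0], [0, 2]]
Result: (-1 × 2, -8 × 2) = (-2, -16)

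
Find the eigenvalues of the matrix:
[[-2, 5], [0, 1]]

Characteristic equation: det(A - λI) = 0
λ² - (trace)λ + (det) = 0
trace = -2 + 1 = -1, det = (-2)(1) - (5)(0) = -2
λ² - (-1)λ + (-2) = 0
λ = (-1 ± √((-1)² - 4·(-2))) / 2 = (-1 ± √9) / 2
Solving: λ = -2, 1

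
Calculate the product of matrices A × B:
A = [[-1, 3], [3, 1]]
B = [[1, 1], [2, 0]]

Matrix multiplication:
C[0][0] = -1×1 + 3×2 = 5
C[0][1] = -1×1 + 3×0 = -1
C[1][0] = 3×1 + 1×2 = 5
C[1][1] = 3×1 + 1×0 = 3
Result: [[5, -1], [5, 3]]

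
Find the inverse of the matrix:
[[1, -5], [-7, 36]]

For [[a,b],[c,d]], inverse = (1/det)·[[d,-b],[-c,a]]
det = (1)(36) - (-5)(-7) = 36 - 35 = 1
Inverse = [[36, 5], [7, 1]]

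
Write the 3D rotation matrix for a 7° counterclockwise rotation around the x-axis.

Rotation matrix for counterclockwise 7° around x-axis:
cos(7°) = 0.9925, sin(7°) = 0.1219
Result: [[1, 0, 0], [0, 0.9925, -0.1219], [0, 0.1219, 0.9925]]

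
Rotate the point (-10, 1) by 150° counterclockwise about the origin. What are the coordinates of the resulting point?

Rotation matrix for 150°: [[cos 150°, -sin 150°], [sin 150°, cos 150°]] ≈ [[-0.866025, -0.500000], [0.500000, -0.866025]]
[[-0.866025, -0.500000], [0.500000, -0.866025]] × [-10, 1]ᵀ ≈ [8.1603, -5.8660]ᵀ
Result: (8.1603, -5.8660)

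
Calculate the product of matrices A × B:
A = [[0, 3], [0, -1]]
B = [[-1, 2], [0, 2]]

Matrix multiplication:
C[0][0] = 0×-1 + 3×0 = 0
C[0][1] = 0×2 + 3×2 = 6
C[1][0] = 0×-1 + -1×0 = 0
C[1][1] = 0×2 + -1×2 = -2
Result: [[0, 6], [0, -2]]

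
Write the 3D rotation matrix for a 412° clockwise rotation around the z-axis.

Rotation matrix for clockwise 412° around z-axis:
A clockwise rotation by 412° is a counterclockwise rotation by -412°.
cos(-412°) = 0.6157, sin(-412°) = -0.7880
Result: [[0.6157, 0.7880, 0], [-0.7880, 0.6157, 0], [0, 0, 1]]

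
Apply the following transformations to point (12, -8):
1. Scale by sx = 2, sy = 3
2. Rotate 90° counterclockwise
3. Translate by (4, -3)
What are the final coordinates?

Step 1: Scale → (24, -24)
Step 2: Rotate 90° → (24, 24)
Step 3: Translate → (28, 21)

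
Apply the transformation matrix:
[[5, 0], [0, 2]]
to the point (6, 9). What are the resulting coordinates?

Matrix multiplication:
[[5, 0], [0, 2]] × [6, 9]ᵀ
= [(5)(6) + (0)(9), (0)(6) + (2)(9)]ᵀ
= [30, 18]ᵀ
Result: (30, 18)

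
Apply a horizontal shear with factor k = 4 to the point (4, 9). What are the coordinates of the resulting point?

Shear matrix for horizontal shear with factor k = 4:
[[1, 4], [0, 1]]
Result: (4, 9) → (40, 9)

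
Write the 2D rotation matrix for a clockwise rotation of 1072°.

Rotation matrix formula: [[cos θ, -sin θ], [sin θ, cos θ]]
A clockwise rotation by 1072° is equivalent to a counterclockwise rotation by -1072°.
For θ = -1072°:
cos(-1072°) = 0.9903
sin(-1072°) = 0.1392
Result: [[0.9903, -0.1392], [0.1392, 0.9903]]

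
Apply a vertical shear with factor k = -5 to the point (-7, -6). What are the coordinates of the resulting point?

Shear matrix for vertical shear with factor k = -5:
[[1, 0], [-5, 1]]
Result: (-7, -6) → (-7, 29)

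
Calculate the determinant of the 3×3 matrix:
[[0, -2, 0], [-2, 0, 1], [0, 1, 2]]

Expansion along first row:
det = 0·det([[0,1],[1,2]]) - -2·det([[-2,1],[0,2]]) + 0·det([[-2,0],[0,1]])
    = 0·(0·2 - 1·1) - -2·(-2·2 - 1·0) + 0·(-2·1 - 0·0)
    = 0·-1 - -2·-4 + 0·-2
    = 0 + -8 + 0 = -8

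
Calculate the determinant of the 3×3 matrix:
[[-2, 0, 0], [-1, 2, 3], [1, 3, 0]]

Expansion along first row:
det = -2·det([[2,3],[3,0]]) - 0·det([[-1,3],[1,0]]) + 0·det([[-1,2],[1,3]])
    = -2·(2·0 - 3·3) - 0·(-1·0 - 3·1) + 0·(-1·3 - 2·1)
    = -2·-9 - 0·-3 + 0·-5
    = 18 + 0 + 0 = 18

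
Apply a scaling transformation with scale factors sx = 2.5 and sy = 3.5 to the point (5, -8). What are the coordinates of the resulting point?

Scaling matrix:
[[2.50, 0], [0, 3.50]]
Result: (5 × 2.5, -8 × 3.5) = (12.5, -28)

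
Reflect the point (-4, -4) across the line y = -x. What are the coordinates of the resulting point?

Reflection across line y = -x: (-4, -4) → (4, 4)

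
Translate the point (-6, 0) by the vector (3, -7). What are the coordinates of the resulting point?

Translation by (3, -7) (homogeneous matrix [[1, 0, 3], [0, 1, -7], [0, 0, 1]]):
x' = -6 + 3 = -3
y' = 0 + -7 = -7
Result: (-3, -7)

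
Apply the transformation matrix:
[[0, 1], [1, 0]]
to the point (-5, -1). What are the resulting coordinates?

Matrix multiplication:
[[0, 1], [1, 0]] × [-5, -1]ᵀ
= [(0)(-5) + (1)(-1), (1)(-5) + (0)(-1)]ᵀ
= [-1, -5]ᵀ
Result: (-1, -5)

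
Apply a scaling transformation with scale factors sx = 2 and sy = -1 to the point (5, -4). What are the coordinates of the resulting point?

Scaling matrix:
[[2, 0], [0, -1]]
Result: (5 × 2, -4 × -1) = (10, 4)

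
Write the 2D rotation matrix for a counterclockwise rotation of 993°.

Rotation matrix formula: [[cos θ, -sin θ], [sin θ, cos θ]]
For θ = 993°:
cos(993°) = 0.0523
sin(993°) = -0.9986
Result: [[0.0523, 0.9986], [-0.9986, 0.0523]]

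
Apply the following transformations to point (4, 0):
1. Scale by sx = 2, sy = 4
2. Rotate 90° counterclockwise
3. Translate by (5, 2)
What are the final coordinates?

Step 1: Scale → (8, 0)
Step 2: Rotate 90° → (0, 8)
Step 3: Translate → (5, 10)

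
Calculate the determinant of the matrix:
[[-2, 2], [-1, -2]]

For a 2×2 matrix [[a, b], [c, d]], det = ad - bc
det = (-2)(-2) - (2)(-1) = 4 - -2 = 6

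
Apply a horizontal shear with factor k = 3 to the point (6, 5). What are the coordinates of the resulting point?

Shear matrix for horizontal shear with factor k = 3:
[[1, 3], [0, 1]]
Result: (6, 5) → (21, 5)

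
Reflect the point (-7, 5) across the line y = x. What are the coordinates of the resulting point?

Reflection across line y = x: (-7, 5) → (5, -7)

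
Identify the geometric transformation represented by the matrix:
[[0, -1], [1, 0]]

This matrix represents: rotation by 90° counterclockwise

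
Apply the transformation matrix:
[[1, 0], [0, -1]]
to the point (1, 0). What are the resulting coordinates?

Matrix multiplication:
[[1, 0], [0, -1]] × [1, 0]ᵀ
= [(1)(1) + (0)(0), (0)(1) + (-1)(0)]ᵀ
= [1, 0]ᵀ
Result: (1, 0)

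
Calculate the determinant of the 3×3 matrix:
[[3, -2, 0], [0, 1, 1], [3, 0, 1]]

Expansion along first row:
det = 3·det([[1,1],[0,1]]) - -2·det([[0,1],[3,1]]) + 0·det([[0,1],[3,0]])
    = 3·(1·1 - 1·0) - -2·(0·1 - 1·3) + 0·(0·0 - 1·3)
    = 3·1 - -2·-3 + 0·-3
    = 3 + -6 + 0 = -3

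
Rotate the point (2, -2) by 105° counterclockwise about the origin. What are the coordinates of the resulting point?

Rotation matrix for 105°: [[cos 105°, -sin 105°], [sin 105°, cos 105°]] ≈ [[-0.258819, -0.965926], [0.965926, -0.258819]]
[[-0.258819, -0.965926], [0.965926, -0.258819]] × [2, -2]ᵀ ≈ [1.4142, 2.4495]ᵀ
Result: (1.4142, 2.4495)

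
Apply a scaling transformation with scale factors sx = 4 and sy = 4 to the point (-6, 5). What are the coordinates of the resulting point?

Scaling matrix:
[[4, 0], [0, 4]]
Result: (-6 × 4, 5 × 4) = (-24, 20)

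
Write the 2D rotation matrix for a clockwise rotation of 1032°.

Rotation matrix formula: [[cos θ, -sin θ], [sin θ, cos θ]]
A clockwise rotation by 1032° is equivalent to a counterclockwise rotation by -1032°.
For θ = -1032°:
cos(-1032°) = 0.6691
sin(-1032°) = 0.7431
Result: [[0.6691, -0.7431], [0.7431, 0.6691]]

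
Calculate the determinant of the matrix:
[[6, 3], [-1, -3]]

For a 2×2 matrix [[a, b], [c, d]], det = ad - bc
det = (6)(-3) - (3)(-1) = -18 - -3 = -15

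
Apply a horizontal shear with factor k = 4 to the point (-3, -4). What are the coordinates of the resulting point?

Shear matrix for horizontal shear with factor k = 4:
[[1, 4], [0, 1]]
Result: (-3, -4) → (-19, -4)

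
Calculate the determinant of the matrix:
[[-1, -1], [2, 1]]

For a 2×2 matrix [[a, b], [c, d]], det = ad - bc
det = (-1)(1) - (-1)(2) = -1 - -2 = 1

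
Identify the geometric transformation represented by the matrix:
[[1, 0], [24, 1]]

This matrix represents: vertical shear with factor 24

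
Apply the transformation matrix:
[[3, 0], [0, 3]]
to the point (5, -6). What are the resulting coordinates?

Matrix multiplication:
[[3, 0], [0, 3]] × [5, -6]ᵀ
= [(3)(5) + (0)(-6), (0)(5) + (3)(-6)]ᵀ
= [15, -18]ᵀ
Result: (15, -18)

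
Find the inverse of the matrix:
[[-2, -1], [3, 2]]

For [[a,b],[c,d]], inverse = (1/det)·[[d,-b],[-c,a]]
det = (-2)(2) - (-1)(3) = -4 - -3 = -1
Inverse = (1/-1)·[[2, 1], [-3, -2]]
= [[-2, -1], [3, 2]]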